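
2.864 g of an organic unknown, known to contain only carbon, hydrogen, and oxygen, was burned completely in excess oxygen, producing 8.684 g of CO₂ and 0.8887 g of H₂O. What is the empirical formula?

C8H4O

mol C = 8.684 g CO₂ ÷ 44.009 g/mol = 0.19732 mol
mol H = 2 × 0.8887 g H₂O ÷ 18.015 g/mol = 0.098662 mol
mass O = 2.864 − (2.3700 + 0.099452) = 0.39450 g → mol O = 0.39450 ÷ 15.999 = 0.024658 mol
Divide by the smallest (0.024658 mol): C 8.002, H 4.001, O 1.000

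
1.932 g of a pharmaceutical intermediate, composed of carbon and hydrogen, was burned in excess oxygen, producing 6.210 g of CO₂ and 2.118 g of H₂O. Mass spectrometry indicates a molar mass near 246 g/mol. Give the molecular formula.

mol C = 6.210 g CO₂ ÷ 44.009 g/mol = 0.14111 mol
mol H = 2 × 2.118 g H₂O ÷ 18.015 g/mol = 0.23514 mol
Divide by the smallest (0.14111 mol): C 1.000, H 1.666
Multiplying each by 3 gives whole numbers: C 3.00, H 5.00
Empirical formula: C3H5
Empirical-formula mass = 41.07 g/mol; 246 ÷ 41.07 ≈ 6, so the molecular formula is C18H30.

C18H30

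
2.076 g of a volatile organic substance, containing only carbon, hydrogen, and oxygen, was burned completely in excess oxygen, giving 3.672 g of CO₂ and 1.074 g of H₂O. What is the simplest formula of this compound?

mol C = 3.672 g CO₂ ÷ 44.009 g/mol = 0.083437 mol
mol H = 2 × 1.074 g H₂O ÷ 18.015 g/mol = 0.11923 mol
mass O = 2.076 − (1.0022 + 0.12019) = 0.95364 g → mol O = 0.95364 ÷ 15.999 = 0.059607 mol
Divide by the smallest (0.059607 mol): C 1.400, H 2.000, O 1.000
Multiplying each by 5 gives whole numbers: C 7.00, H 10.00, O 5.00

C7H10O5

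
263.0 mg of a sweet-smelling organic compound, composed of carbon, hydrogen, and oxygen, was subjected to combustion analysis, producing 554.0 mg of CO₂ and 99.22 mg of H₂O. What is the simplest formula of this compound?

mol C = 0.5540 g CO₂ ÷ 44.009 g/mol = 0.012588 mol
mol H = 2 × 0.09922 g H₂O ÷ 18.015 g/mol = 0.011015 mol
mass O = 0.2630 − (0.15120 + 0.011103) = 0.10070 g → mol O = 0.10070 ÷ 15.999 = 0.0062940 mol
Divide by the smallest (0.0062940 mol): C 2.000, H 1.750, O 1.000
Multiplying each by 4 gives whole numbers: C 8.00, H 7.00, O 4.00

C8H7O4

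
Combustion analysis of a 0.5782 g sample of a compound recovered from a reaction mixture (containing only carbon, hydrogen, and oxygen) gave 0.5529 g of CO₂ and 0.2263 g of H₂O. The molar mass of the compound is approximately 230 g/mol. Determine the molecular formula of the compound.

C5H10O10

mol C = 0.5529 g CO₂ ÷ 44.009 g/mol = 0.012563 mol
mol H = 2 × 0.2263 g H₂O ÷ 18.015 g/mol = 0.025124 mol
mass O = 0.5782 − (0.15090 + 0.025324) = 0.40198 g → mol O = 0.40198 ÷ 15.999 = 0.025125 mol
Divide by the smallest (0.012563 mol): C 1.000, H 2.000, O 2.000
Empirical formula: CH2O2
Empirical-formula mass = 46.02 g/mol; 230 ÷ 46.02 ≈ 5, so the molecular formula is C5H10O10.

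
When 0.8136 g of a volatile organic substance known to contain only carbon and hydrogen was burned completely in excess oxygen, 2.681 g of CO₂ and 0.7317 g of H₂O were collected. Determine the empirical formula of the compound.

mol C = 2.681 g CO₂ ÷ 44.009 g/mol = 0.060919 mol
mol H = 2 × 0.7317 g H₂O ÷ 18.015 g/mol = 0.081232 mol
Divide by the smallest (0.060919 mol): C 1.000, H 1.333
Multiplying each by 3 gives whole numbers: C 3.00, H 4.00

C3H4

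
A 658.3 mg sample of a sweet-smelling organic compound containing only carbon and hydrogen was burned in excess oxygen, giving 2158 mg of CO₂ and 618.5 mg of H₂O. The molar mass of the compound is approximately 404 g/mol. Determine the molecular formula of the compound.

mol C = 2.158 g CO₂ ÷ 44.009 g/mol = 0.049035 mol
mol H = 2 × 0.6185 g H₂O ÷ 18.015 g/mol = 0.068665 mol
Divide by the smallest (0.049035 mol): C 1.000, H 1.400
Multiplying each by 5 gives whole numbers: C 5.00, H 7.00
Empirical formula: C5H7
Empirical-formula mass = 67.11 g/mol; 404 ÷ 67.11 ≈ 6, so the molecular formula is C30H42.

C30H42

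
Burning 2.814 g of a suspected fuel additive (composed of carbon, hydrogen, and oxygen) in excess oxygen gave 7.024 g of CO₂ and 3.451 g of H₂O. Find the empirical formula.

mol C = 7.024 g CO₂ ÷ 44.009 g/mol = 0.15960 mol
mol H = 2 × 3.451 g H₂O ÷ 18.015 g/mol = 0.38313 mol
mass O = 2.814 − (1.9170 + 0.38619) = 0.51081 g → mol O = 0.51081 ÷ 15.999 = 0.031928 mol
Divide by the smallest (0.031928 mol): C 4.999, H 12.000, O 1.000

C5H12O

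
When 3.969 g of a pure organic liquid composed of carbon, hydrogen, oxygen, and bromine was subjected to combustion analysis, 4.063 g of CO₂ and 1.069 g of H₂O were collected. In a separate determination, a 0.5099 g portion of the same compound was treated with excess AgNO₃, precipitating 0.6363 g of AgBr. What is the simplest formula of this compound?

C7H9Br2O3

mol C = 4.063 g CO₂ ÷ 44.009 g/mol = 0.092322 mol
mol H = 2 × 1.069 g H₂O ÷ 18.015 g/mol = 0.11868 mol
From the AgBr data: mol Br per gram of compound = (0.6363 ÷ 187.772) ÷ 0.5099 = 0.0066458 mol/g, so in the 3.969 g combustion sample mol Br = 0.026377 mol
mass O = 3.969 − (1.1089 + 0.11963 + 2.1076) = 0.63286 g → mol O = 0.63286 ÷ 15.999 = 0.039556 mol
Divide by the smallest (0.026377 mol): C 3.500, H 4.499, Br 1.000, O 1.500
Multiplying each by 2 gives whole numbers: C 7.00, H 9.00, Br 2.00, O 3.00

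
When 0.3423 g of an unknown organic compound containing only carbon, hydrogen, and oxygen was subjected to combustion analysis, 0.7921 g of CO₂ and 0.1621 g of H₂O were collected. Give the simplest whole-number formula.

C8H8O3

mol C = 0.7921 g CO₂ ÷ 44.009 g/mol = 0.017999 mol
mol H = 2 × 0.1621 g H₂O ÷ 18.015 g/mol = 0.017996 mol
mass O = 0.3423 − (0.21618 + 0.018140) = 0.10798 g → mol O = 0.10798 ÷ 15.999 = 0.0067491 mol
Divide by the smallest (0.0067491 mol): C 2.667, H 2.666, O 1.000
Multiplying each by 3 gives whole numbers: C 8.00, H 8.00, O 3.00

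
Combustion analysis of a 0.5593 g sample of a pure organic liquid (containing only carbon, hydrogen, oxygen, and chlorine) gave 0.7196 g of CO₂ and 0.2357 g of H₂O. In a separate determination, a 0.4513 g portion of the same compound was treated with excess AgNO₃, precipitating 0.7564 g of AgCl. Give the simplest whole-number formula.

C5H8Cl2O2

mol C = 0.7196 g CO₂ ÷ 44.009 g/mol = 0.016351 mol
mol H = 2 × 0.2357 g H₂O ÷ 18.015 g/mol = 0.026167 mol
From the AgCl data: mol Cl per gram of compound = (0.7564 ÷ 143.318) ÷ 0.4513 = 0.011695 mol/g, so in the 0.5593 g combustion sample mol Cl = 0.0065408 mol
mass O = 0.5593 − (0.19639 + 0.026376 + 0.23187) = 0.10466 g → mol O = 0.10466 ÷ 15.999 = 0.0065416 mol
Divide by the smallest (0.0065408 mol): C 2.500, H 4.001, Cl 1.000, O 1.000
Multiplying each by 2 gives whole numbers: C 5.00, H 8.00, Cl 2.00, O 2.00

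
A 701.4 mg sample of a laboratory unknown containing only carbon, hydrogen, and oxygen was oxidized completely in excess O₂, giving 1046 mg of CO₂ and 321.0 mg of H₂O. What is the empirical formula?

mol C = 1.046 g CO₂ ÷ 44.009 g/mol = 0.023768 mol
mol H = 2 × 0.3210 g H₂O ÷ 18.015 g/mol = 0.035637 mol
mass O = 0.7014 − (0.28548 + 0.035922) = 0.38000 g → mol O = 0.38000 ÷ 15.999 = 0.023752 mol
Divide by the smallest (0.023752 mol): C 1.001, H 1.500, O 1.000
Multiplying each by 2 gives whole numbers: C 2.00, H 3.00, O 2.00

C2H3O2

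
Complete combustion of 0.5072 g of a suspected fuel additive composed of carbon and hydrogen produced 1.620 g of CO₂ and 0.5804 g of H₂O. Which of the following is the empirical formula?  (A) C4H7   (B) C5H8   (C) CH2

(A) C4H7

mol C = 1.620 g CO₂ ÷ 44.009 g/mol = 0.036811 mol
mol H = 2 × 0.5804 g H₂O ÷ 18.015 g/mol = 0.064435 mol
Divide by the smallest (0.036811 mol): C 1.000, H 1.750
Multiplying each by 4 gives whole numbers: C 4.00, H 7.00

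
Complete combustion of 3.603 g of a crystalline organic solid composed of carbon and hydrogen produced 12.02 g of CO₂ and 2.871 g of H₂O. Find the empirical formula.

mol C = 12.02 g CO₂ ÷ 44.009 g/mol = 0.27313 mol
mol H = 2 × 2.871 g H₂O ÷ 18.015 g/mol = 0.31873 mol
Divide by the smallest (0.27313 mol): C 1.000, H 1.167
Multiplying each by 6 gives whole numbers: C 6.00, H 7.00

C6H7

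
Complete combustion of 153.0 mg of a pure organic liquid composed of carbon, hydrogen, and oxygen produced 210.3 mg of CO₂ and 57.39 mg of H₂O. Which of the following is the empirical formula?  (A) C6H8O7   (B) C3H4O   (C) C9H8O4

mol C = 0.2103 g CO₂ ÷ 44.009 g/mol = 0.0047786 mol
mol H = 2 × 0.05739 g H₂O ÷ 18.015 g/mol = 0.0063714 mol
mass O = 0.1530 − (0.057395 + 0.0064223) = 0.089182 g → mol O = 0.089182 ÷ 15.999 = 0.0055742 mol
Divide by the smallest (0.0047786 mol): C 1.000, H 1.333, O 1.167
Multiplying each by 6 gives whole numbers: C 6.00, H 8.00, O 7.00

(A) C6H8O7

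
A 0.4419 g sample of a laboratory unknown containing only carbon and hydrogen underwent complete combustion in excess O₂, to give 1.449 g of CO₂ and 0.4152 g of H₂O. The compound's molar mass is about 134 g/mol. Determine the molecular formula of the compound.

C10H14

mol C = 1.449 g CO₂ ÷ 44.009 g/mol = 0.032925 mol
mol H = 2 × 0.4152 g H₂O ÷ 18.015 g/mol = 0.046095 mol
Divide by the smallest (0.032925 mol): C 1.000, H 1.400
Multiplying each by 5 gives whole numbers: C 5.00, H 7.00
Empirical formula: C5H7
Empirical-formula mass = 67.11 g/mol; 134 ÷ 67.11 ≈ 2, so the molecular formula is C10H14.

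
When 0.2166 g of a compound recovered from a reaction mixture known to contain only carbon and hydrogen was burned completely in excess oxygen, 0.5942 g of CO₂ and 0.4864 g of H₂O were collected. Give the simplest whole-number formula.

CH4

mol C = 0.5942 g CO₂ ÷ 44.009 g/mol = 0.013502 mol
mol H = 2 × 0.4864 g H₂O ÷ 18.015 g/mol = 0.053999 mol
Divide by the smallest (0.013502 mol): C 1.000, H 3.999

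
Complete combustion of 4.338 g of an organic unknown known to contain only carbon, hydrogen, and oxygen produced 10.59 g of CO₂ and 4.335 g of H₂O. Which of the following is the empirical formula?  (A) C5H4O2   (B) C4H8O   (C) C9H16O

mol C = 10.59 g CO₂ ÷ 44.009 g/mol = 0.24063 mol
mol H = 2 × 4.335 g H₂O ÷ 18.015 g/mol = 0.48127 mol
mass O = 4.338 − (2.8902 + 0.48512) = 0.96265 g → mol O = 0.96265 ÷ 15.999 = 0.060169 mol
Divide by the smallest (0.060169 mol): C 3.999, H 7.999, O 1.000

(B) C4H8O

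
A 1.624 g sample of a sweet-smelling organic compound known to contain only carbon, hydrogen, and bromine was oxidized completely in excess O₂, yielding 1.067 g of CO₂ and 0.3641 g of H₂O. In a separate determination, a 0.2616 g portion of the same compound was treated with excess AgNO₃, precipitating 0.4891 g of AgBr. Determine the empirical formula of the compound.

C3H5Br2

mol C = 1.067 g CO₂ ÷ 44.009 g/mol = 0.024245 mol
mol H = 2 × 0.3641 g H₂O ÷ 18.015 g/mol = 0.040422 mol
From the AgBr data: mol Br per gram of compound = (0.4891 ÷ 187.772) ÷ 0.2616 = 0.0099570 mol/g, so in the 1.624 g combustion sample mol Br = 0.016170 mol
Divide by the smallest (0.016170 mol): C 1.499, H 2.500, Br 1.000
Multiplying each by 2 gives whole numbers: C 3.00, H 5.00, Br 2.00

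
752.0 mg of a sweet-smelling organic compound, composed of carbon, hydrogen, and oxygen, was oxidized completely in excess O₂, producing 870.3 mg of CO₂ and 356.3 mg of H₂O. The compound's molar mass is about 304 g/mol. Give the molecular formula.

mol C = 0.8703 g CO₂ ÷ 44.009 g/mol = 0.019776 mol
mol H = 2 × 0.3563 g H₂O ÷ 18.015 g/mol = 0.039556 mol
mass O = 0.7520 − (0.23752 + 0.039872) = 0.47460 g → mol O = 0.47460 ÷ 15.999 = 0.029665 mol
Divide by the smallest (0.019776 mol): C 1.000, H 2.000, O 1.500
Multiplying each by 2 gives whole numbers: C 2.00, H 4.00, O 3.00
Empirical formula: C2H4O3
Empirical-formula mass = 76.05 g/mol; 304 ÷ 76.05 ≈ 4, so the molecular formula is C8H16O12.

C8H16O12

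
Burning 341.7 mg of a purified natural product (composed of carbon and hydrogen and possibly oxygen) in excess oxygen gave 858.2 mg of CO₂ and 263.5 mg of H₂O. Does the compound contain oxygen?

mol C = 0.8582 g CO₂ ÷ 44.009 g/mol = 0.019501 mol
mol H = 2 × 0.2635 g H₂O ÷ 18.015 g/mol = 0.029253 mol
C and H account for only 0.26371 g of the 0.3417 g sample; the remaining 0.077991 g must be oxygen.

yes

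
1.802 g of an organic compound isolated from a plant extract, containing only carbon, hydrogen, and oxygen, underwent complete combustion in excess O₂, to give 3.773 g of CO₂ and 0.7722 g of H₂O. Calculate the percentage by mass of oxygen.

mol C = 3.773 g CO₂ ÷ 44.009 g/mol = 0.085732 mol
mol H = 2 × 0.7722 g H₂O ÷ 18.015 g/mol = 0.085729 mol
mass O = 1.802 − (1.0297 + 0.086414) = 0.68585 g → mol O = 0.68585 ÷ 15.999 = 0.042868 mol
mass % O = 0.68585 g ÷ 1.802 g × 100%

38.06%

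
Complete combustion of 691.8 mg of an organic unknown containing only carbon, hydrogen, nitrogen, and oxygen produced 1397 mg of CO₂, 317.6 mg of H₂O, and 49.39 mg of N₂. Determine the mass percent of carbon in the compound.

mol C = 1.397 g CO₂ ÷ 44.009 g/mol = 0.031744 mol
mol H = 2 × 0.3176 g H₂O ÷ 18.015 g/mol = 0.035260 mol
mol N = 2 × 0.04939 g N₂ ÷ 28.014 g/mol = 0.0035261 mol
mass O = 0.6918 − (0.38127 + 0.035542 + 0.049390) = 0.22560 g → mol O = 0.22560 ÷ 15.999 = 0.014101 mol
mass % C = 0.38127 g ÷ 0.6918 g × 100%

55.11%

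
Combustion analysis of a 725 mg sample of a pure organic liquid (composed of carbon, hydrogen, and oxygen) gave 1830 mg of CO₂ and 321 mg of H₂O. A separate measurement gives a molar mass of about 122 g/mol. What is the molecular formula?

mol C = 1.83 g CO₂ ÷ 44.009 g/mol = 0.04158 mol
mol H = 2 × 0.321 g H₂O ÷ 18.015 g/mol = 0.03564 mol
mass O = 0.725 − (0.4994 + 0.03592) = 0.1896 g → mol O = 0.1896 ÷ 15.999 = 0.01185 mol
Divide by the smallest (0.01185 mol): C 3.508, H 3.007, O 1.000
Multiplying each by 2 gives whole numbers: C 7.02, H 6.01, O 2.00
Empirical formula: C7H6O2
Empirical-formula mass = 122.12 g/mol; 122 ÷ 122.12 ≈ 1, so the molecular formula is C7H6O2.

C7H6O2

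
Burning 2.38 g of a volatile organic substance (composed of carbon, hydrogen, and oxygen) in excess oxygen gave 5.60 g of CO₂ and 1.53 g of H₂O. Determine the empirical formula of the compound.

mol C = 5.60 g CO₂ ÷ 44.009 g/mol = 0.1272 mol
mol H = 2 × 1.53 g H₂O ÷ 18.015 g/mol = 0.1699 mol
mass O = 2.38 − (1.528 + 0.1712) = 0.6804 g → mol O = 0.6804 ÷ 15.999 = 0.04253 mol
Divide by the smallest (0.04253 mol): C 2.992, H 3.994, O 1.000

C3H4O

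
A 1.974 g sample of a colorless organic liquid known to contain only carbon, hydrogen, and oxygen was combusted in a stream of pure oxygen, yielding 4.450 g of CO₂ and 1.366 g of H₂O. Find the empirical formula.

mol C = 4.450 g CO₂ ÷ 44.009 g/mol = 0.10112 mol
mol H = 2 × 1.366 g H₂O ÷ 18.015 g/mol = 0.15165 mol
mass O = 1.974 − (1.2145 + 0.15286) = 0.60663 g → mol O = 0.60663 ÷ 15.999 = 0.037917 mol
Divide by the smallest (0.037917 mol): C 2.667, H 4.000, O 1.000
Multiplying each by 3 gives whole numbers: C 8.00, H 12.00, O 3.00

C8H12O3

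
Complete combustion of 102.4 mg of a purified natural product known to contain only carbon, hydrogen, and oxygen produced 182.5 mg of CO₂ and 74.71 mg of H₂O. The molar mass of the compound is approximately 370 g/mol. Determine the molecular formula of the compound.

C15H30O10

mol C = 0.1825 g CO₂ ÷ 44.009 g/mol = 0.0041469 mol
mol H = 2 × 0.07471 g H₂O ÷ 18.015 g/mol = 0.0082942 mol
mass O = 0.1024 − (0.049808 + 0.0083606) = 0.044231 g → mol O = 0.044231 ÷ 15.999 = 0.0027646 mol
Divide by the smallest (0.0027646 mol): C 1.500, H 3.000, O 1.000
Multiplying each by 2 gives whole numbers: C 3.00, H 6.00, O 2.00
Empirical formula: C3H6O2
Empirical-formula mass = 74.08 g/mol; 370 ÷ 74.08 ≈ 5, so the molecular formula is C15H30O10.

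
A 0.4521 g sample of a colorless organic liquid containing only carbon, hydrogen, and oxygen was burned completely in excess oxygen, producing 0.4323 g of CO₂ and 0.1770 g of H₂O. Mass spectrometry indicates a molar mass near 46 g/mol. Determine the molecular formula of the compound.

CH2O2

mol C = 0.4323 g CO₂ ÷ 44.009 g/mol = 0.0098230 mol
mol H = 2 × 0.1770 g H₂O ÷ 18.015 g/mol = 0.019650 mol
mass O = 0.4521 − (0.11798 + 0.019807) = 0.31431 g → mol O = 0.31431 ÷ 15.999 = 0.019646 mol
Divide by the smallest (0.0098230 mol): C 1.000, H 2.000, O 2.000
Empirical formula: CH2O2
Empirical-formula mass = 46.02 g/mol; 46 ÷ 46.02 ≈ 1, so the molecular formula is CH2O2.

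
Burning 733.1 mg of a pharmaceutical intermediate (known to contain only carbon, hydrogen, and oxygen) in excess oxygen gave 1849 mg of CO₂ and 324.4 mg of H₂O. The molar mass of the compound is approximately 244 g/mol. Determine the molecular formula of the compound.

mol C = 1.849 g CO₂ ÷ 44.009 g/mol = 0.042014 mol
mol H = 2 × 0.3244 g H₂O ÷ 18.015 g/mol = 0.036014 mol
mass O = 0.7331 − (0.50463 + 0.036303) = 0.19217 g → mol O = 0.19217 ÷ 15.999 = 0.012011 mol
Divide by the smallest (0.012011 mol): C 3.498, H 2.998, O 1.000
Multiplying each by 2 gives whole numbers: C 7.00, H 6.00, O 2.00
Empirical formula: C7H6O2
Empirical-formula mass = 122.12 g/mol; 244 ÷ 122.12 ≈ 2, so the molecular formula is C14H12O4.

C14H12O4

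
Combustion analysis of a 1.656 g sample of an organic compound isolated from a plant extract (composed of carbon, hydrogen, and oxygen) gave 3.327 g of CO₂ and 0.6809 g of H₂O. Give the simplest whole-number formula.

mol C = 3.327 g CO₂ ÷ 44.009 g/mol = 0.075598 mol
mol H = 2 × 0.6809 g H₂O ÷ 18.015 g/mol = 0.075593 mol
mass O = 1.656 − (0.90801 + 0.076197) = 0.67179 g → mol O = 0.67179 ÷ 15.999 = 0.041990 mol
Divide by the smallest (0.041990 mol): C 1.800, H 1.800, O 1.000
Multiplying each by 5 gives whole numbers: C 9.00, H 9.00, O 5.00

C9H9O5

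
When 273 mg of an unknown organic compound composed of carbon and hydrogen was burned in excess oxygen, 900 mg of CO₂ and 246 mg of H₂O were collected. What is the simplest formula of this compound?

C3H4

mol C = 0.900 g CO₂ ÷ 44.009 g/mol = 0.02045 mol
mol H = 2 × 0.246 g H₂O ÷ 18.015 g/mol = 0.02731 mol
Divide by the smallest (0.02045 mol): C 1.000, H 1.335
Multiplying each by 3 gives whole numbers: C 3.00, H 4.01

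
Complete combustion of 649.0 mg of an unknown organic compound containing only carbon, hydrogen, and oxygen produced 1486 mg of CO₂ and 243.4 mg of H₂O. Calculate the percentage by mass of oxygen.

mol C = 1.486 g CO₂ ÷ 44.009 g/mol = 0.033766 mol
mol H = 2 × 0.2434 g H₂O ÷ 18.015 g/mol = 0.027022 mol
mass O = 0.6490 − (0.40556 + 0.027238) = 0.21620 g → mol O = 0.21620 ÷ 15.999 = 0.013513 mol
mass % O = 0.21620 g ÷ 0.6490 g × 100%

33.31%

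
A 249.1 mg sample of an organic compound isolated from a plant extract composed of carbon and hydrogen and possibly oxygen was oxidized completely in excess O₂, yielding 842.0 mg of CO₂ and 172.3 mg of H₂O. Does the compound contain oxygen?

no

mol C = 0.8420 g CO₂ ÷ 44.009 g/mol = 0.019132 mol
mol H = 2 × 0.1723 g H₂O ÷ 18.015 g/mol = 0.019129 mol
C and H together account for 0.24908 g — essentially the entire 0.2491 g sample — so the compound contains no oxygen.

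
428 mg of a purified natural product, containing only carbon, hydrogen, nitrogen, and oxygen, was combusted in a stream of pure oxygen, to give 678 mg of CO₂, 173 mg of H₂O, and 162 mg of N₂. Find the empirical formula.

mol C = 0.678 g CO₂ ÷ 44.009 g/mol = 0.01541 mol
mol H = 2 × 0.173 g H₂O ÷ 18.015 g/mol = 0.01921 mol
mol N = 2 × 0.162 g N₂ ÷ 28.014 g/mol = 0.01157 mol
mass O = 0.428 − (0.1850 + 0.01936 + 0.1620) = 0.06160 g → mol O = 0.06160 ÷ 15.999 = 0.003850 mol
Divide by the smallest (0.003850 mol): C 4.001, H 4.988, N 3.004, O 1.000

C4H5N3O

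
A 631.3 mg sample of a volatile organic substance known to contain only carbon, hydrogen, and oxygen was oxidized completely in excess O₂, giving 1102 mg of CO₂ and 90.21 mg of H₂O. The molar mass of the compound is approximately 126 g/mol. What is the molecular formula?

mol C = 1.102 g CO₂ ÷ 44.009 g/mol = 0.025040 mol
mol H = 2 × 0.09021 g H₂O ÷ 18.015 g/mol = 0.010015 mol
mass O = 0.6313 − (0.30076 + 0.010095) = 0.32045 g → mol O = 0.32045 ÷ 15.999 = 0.020029 mol
Divide by the smallest (0.010015 mol): C 2.500, H 1.000, O 2.000
Multiplying each by 2 gives whole numbers: C 5.00, H 2.00, O 4.00
Empirical formula: C5H2O4
Empirical-formula mass = 126.07 g/mol; 126 ÷ 126.07 ≈ 1, so the molecular formula is C5H2O4.

C5H2O4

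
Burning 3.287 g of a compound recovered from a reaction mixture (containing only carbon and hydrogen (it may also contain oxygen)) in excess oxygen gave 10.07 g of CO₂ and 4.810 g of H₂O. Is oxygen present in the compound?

no

mol C = 10.07 g CO₂ ÷ 44.009 g/mol = 0.22882 mol
mol H = 2 × 4.810 g H₂O ÷ 18.015 g/mol = 0.53400 mol
C and H together account for 3.2866 g — essentially the entire 3.287 g sample — so the compound contains no oxygen.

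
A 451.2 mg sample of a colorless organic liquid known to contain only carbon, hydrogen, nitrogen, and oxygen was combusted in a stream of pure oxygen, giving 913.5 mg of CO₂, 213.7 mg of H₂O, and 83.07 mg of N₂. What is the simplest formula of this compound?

C7H8N2O2

mol C = 0.9135 g CO₂ ÷ 44.009 g/mol = 0.020757 mol
mol H = 2 × 0.2137 g H₂O ÷ 18.015 g/mol = 0.023725 mol
mol N = 2 × 0.08307 g N₂ ÷ 28.014 g/mol = 0.0059306 mol
mass O = 0.4512 − (0.24931 + 0.023914 + 0.083070) = 0.094902 g → mol O = 0.094902 ÷ 15.999 = 0.0059317 mol
Divide by the smallest (0.0059306 mol): C 3.500, H 4.000, N 1.000, O 1.000
Multiplying each by 2 gives whole numbers: C 7.00, H 8.00, N 2.00, O 2.00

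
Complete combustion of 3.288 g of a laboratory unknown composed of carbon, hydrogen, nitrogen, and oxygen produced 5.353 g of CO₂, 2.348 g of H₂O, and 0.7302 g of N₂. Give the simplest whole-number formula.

C7H15N3O3

mol C = 5.353 g CO₂ ÷ 44.009 g/mol = 0.12163 mol
mol H = 2 × 2.348 g H₂O ÷ 18.015 g/mol = 0.26067 mol
mol N = 2 × 0.7302 g N₂ ÷ 28.014 g/mol = 0.052131 mol
mass O = 3.288 − (1.4609 + 0.26276 + 0.73020) = 0.83409 g → mol O = 0.83409 ÷ 15.999 = 0.052134 mol
Divide by the smallest (0.052131 mol): C 2.333, H 5.000, N 1.000, O 1.000
Multiplying each by 3 gives whole numbers: C 7.00, H 15.00, N 3.00, O 3.00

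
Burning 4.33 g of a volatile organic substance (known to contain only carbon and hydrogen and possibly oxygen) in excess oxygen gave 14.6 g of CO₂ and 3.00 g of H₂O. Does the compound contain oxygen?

mol C = 14.6 g CO₂ ÷ 44.009 g/mol = 0.3318 mol
mol H = 2 × 3.00 g H₂O ÷ 18.015 g/mol = 0.3331 mol
C and H together account for 4.320 g — essentially the entire 4.33 g sample — so the compound contains no oxygen.

no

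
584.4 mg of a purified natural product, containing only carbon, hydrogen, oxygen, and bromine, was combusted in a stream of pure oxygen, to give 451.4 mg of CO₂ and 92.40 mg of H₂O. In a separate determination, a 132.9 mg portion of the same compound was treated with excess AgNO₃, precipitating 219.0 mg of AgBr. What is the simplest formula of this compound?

C4H4Br2O

mol C = 0.4514 g CO₂ ÷ 44.009 g/mol = 0.010257 mol
mol H = 2 × 0.09240 g H₂O ÷ 18.015 g/mol = 0.010258 mol
From the AgBr data: mol Br per gram of compound = (0.2190 ÷ 187.772) ÷ 0.1329 = 0.0087758 mol/g, so in the 0.5844 g combustion sample mol Br = 0.0051286 mol
mass O = 0.5844 − (0.12320 + 0.010340 + 0.40980) = 0.041068 g → mol O = 0.041068 ÷ 15.999 = 0.0025669 mol
Divide by the smallest (0.0025669 mol): C 3.996, H 3.996, Br 1.998, O 1.000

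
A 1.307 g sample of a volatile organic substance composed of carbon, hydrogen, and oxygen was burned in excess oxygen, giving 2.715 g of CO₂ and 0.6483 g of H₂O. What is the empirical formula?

C6H7O3

mol C = 2.715 g CO₂ ÷ 44.009 g/mol = 0.061692 mol
mol H = 2 × 0.6483 g H₂O ÷ 18.015 g/mol = 0.071973 mol
mass O = 1.307 − (0.74098 + 0.072549) = 0.49347 g → mol O = 0.49347 ÷ 15.999 = 0.030844 mol
Divide by the smallest (0.030844 mol): C 2.000, H 2.333, O 1.000
Multiplying each by 3 gives whole numbers: C 6.00, H 7.00, O 3.00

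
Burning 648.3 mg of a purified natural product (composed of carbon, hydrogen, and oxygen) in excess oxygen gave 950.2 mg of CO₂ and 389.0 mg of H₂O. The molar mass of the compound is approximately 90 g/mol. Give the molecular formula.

C3H6O3

mol C = 0.9502 g CO₂ ÷ 44.009 g/mol = 0.021591 mol
mol H = 2 × 0.3890 g H₂O ÷ 18.015 g/mol = 0.043186 mol
mass O = 0.6483 − (0.25933 + 0.043532) = 0.34544 g → mol O = 0.34544 ÷ 15.999 = 0.021591 mol
Divide by the smallest (0.021591 mol): C 1.000, H 2.000, O 1.000
Empirical formula: CH2O
Empirical-formula mass = 30.03 g/mol; 90 ÷ 30.03 ≈ 3, so the molecular formula is C3H6O3.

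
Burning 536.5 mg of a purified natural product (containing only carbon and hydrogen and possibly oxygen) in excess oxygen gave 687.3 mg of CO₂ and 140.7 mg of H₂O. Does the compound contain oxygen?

mol C = 0.6873 g CO₂ ÷ 44.009 g/mol = 0.015617 mol
mol H = 2 × 0.1407 g H₂O ÷ 18.015 g/mol = 0.015620 mol
C and H account for only 0.20332 g of the 0.5365 g sample; the remaining 0.33318 g must be oxygen.

yes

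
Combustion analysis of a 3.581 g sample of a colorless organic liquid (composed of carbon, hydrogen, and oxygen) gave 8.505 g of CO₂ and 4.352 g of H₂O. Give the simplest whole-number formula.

mol C = 8.505 g CO₂ ÷ 44.009 g/mol = 0.19326 mol
mol H = 2 × 4.352 g H₂O ÷ 18.015 g/mol = 0.48315 mol
mass O = 3.581 − (2.3212 + 0.48702) = 0.77278 g → mol O = 0.77278 ÷ 15.999 = 0.048302 mol
Divide by the smallest (0.048302 mol): C 4.001, H 10.003, O 1.000

C4H10O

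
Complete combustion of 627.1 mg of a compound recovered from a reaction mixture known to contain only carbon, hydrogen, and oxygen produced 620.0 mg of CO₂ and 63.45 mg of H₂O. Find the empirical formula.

mol C = 0.6200 g CO₂ ÷ 44.009 g/mol = 0.014088 mol
mol H = 2 × 0.06345 g H₂O ÷ 18.015 g/mol = 0.0070441 mol
mass O = 0.6271 − (0.16921 + 0.0071005) = 0.45079 g → mol O = 0.45079 ÷ 15.999 = 0.028176 mol
Divide by the smallest (0.0070441 mol): C 2.000, H 1.000, O 4.000

C2HO4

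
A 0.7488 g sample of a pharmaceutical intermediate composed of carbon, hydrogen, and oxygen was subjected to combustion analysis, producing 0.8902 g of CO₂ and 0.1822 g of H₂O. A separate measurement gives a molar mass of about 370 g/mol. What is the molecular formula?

C10H10O15

mol C = 0.8902 g CO₂ ÷ 44.009 g/mol = 0.020228 mol
mol H = 2 × 0.1822 g H₂O ÷ 18.015 g/mol = 0.020228 mol
mass O = 0.7488 − (0.24295 + 0.020389) = 0.48546 g → mol O = 0.48546 ÷ 15.999 = 0.030343 mol
Divide by the smallest (0.020228 mol): C 1.000, H 1.000, O 1.500
Multiplying each by 2 gives whole numbers: C 2.00, H 2.00, O 3.00
Empirical formula: C2H2O3
Empirical-formula mass = 74.03 g/mol; 370 ÷ 74.03 ≈ 5, so the molecular formula is C10H10O15.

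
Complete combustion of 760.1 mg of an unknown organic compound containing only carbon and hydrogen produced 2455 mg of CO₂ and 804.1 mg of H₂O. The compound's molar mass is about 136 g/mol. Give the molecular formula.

C10H16

mol C = 2.455 g CO₂ ÷ 44.009 g/mol = 0.055784 mol
mol H = 2 × 0.8041 g H₂O ÷ 18.015 g/mol = 0.089270 mol
Divide by the smallest (0.055784 mol): C 1.000, H 1.600
Multiplying each by 5 gives whole numbers: C 5.00, H 8.00
Empirical formula: C5H8
Empirical-formula mass = 68.12 g/mol; 136 ÷ 68.12 ≈ 2, so the molecular formula is C10H16.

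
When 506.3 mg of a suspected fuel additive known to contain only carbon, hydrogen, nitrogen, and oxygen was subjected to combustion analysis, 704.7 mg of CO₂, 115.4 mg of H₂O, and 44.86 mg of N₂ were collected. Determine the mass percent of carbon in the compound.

mol C = 0.7047 g CO₂ ÷ 44.009 g/mol = 0.016013 mol
mol H = 2 × 0.1154 g H₂O ÷ 18.015 g/mol = 0.012812 mol
mol N = 2 × 0.04486 g N₂ ÷ 28.014 g/mol = 0.0032027 mol
mass O = 0.5063 − (0.19233 + 0.012914 + 0.044860) = 0.25620 g → mol O = 0.25620 ÷ 15.999 = 0.016013 mol
mass % C = 0.19233 g ÷ 0.5063 g × 100%

37.99%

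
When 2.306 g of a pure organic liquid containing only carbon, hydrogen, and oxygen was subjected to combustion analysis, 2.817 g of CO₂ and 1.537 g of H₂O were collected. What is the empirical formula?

C3H8O4

mol C = 2.817 g CO₂ ÷ 44.009 g/mol = 0.064010 mol
mol H = 2 × 1.537 g H₂O ÷ 18.015 g/mol = 0.17064 mol
mass O = 2.306 − (0.76882 + 0.17200) = 1.3652 g → mol O = 1.3652 ÷ 15.999 = 0.085329 mol
Divide by the smallest (0.064010 mol): C 1.000, H 2.666, O 1.333
Multiplying each by 3 gives whole numbers: C 3.00, H 8.00, O 4.00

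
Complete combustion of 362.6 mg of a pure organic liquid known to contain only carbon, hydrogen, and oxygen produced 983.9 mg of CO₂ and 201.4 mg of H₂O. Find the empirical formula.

C5H5O

mol C = 0.9839 g CO₂ ÷ 44.009 g/mol = 0.022357 mol
mol H = 2 × 0.2014 g H₂O ÷ 18.015 g/mol = 0.022359 mol
mass O = 0.3626 − (0.26853 + 0.022538) = 0.071535 g → mol O = 0.071535 ÷ 15.999 = 0.0044712 mol
Divide by the smallest (0.0044712 mol): C 5.000, H 5.001, O 1.000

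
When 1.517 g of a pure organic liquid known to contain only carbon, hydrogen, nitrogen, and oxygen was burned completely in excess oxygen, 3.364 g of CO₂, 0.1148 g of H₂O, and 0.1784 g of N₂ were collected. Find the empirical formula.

C6HNO2

mol C = 3.364 g CO₂ ÷ 44.009 g/mol = 0.076439 mol
mol H = 2 × 0.1148 g H₂O ÷ 18.015 g/mol = 0.012745 mol
mol N = 2 × 0.1784 g N₂ ÷ 28.014 g/mol = 0.012736 mol
mass O = 1.517 − (0.91811 + 0.012847 + 0.17840) = 0.40765 g → mol O = 0.40765 ÷ 15.999 = 0.025479 mol
Divide by the smallest (0.012736 mol): C 6.002, H 1.001, N 1.000, O 2.001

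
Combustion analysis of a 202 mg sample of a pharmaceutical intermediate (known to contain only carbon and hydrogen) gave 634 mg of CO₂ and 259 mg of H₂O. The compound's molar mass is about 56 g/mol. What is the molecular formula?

mol C = 0.634 g CO₂ ÷ 44.009 g/mol = 0.01441 mol
mol H = 2 × 0.259 g H₂O ÷ 18.015 g/mol = 0.02875 mol
Divide by the smallest (0.01441 mol): C 1.000, H 1.996
Empirical formula: CH2
Empirical-formula mass = 14.03 g/mol; 56 ÷ 14.03 ≈ 4, so the molecular formula is C4H8.

C4H8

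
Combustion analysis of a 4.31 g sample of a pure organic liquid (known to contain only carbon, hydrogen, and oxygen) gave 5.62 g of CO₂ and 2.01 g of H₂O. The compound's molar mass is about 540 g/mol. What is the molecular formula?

mol C = 5.62 g CO₂ ÷ 44.009 g/mol = 0.1277 mol
mol H = 2 × 2.01 g H₂O ÷ 18.015 g/mol = 0.2231 mol
mass O = 4.31 − (1.534 + 0.2249) = 2.551 g → mol O = 2.551 ÷ 15.999 = 0.1595 mol
Divide by the smallest (0.1277 mol): C 1.000, H 1.747, O 1.249
Multiplying each by 4 gives whole numbers: C 4.00, H 6.99, O 4.99
Empirical formula: C4H7O5
Empirical-formula mass = 135.09 g/mol; 540 ÷ 135.09 ≈ 4, so the molecular formula is C16H28O20.

C16H28O20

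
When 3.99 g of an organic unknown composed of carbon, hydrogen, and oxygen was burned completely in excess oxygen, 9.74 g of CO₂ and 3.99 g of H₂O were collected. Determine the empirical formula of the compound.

mol C = 9.74 g CO₂ ÷ 44.009 g/mol = 0.2213 mol
mol H = 2 × 3.99 g H₂O ÷ 18.015 g/mol = 0.4430 mol
mass O = 3.99 − (2.658 + 0.4465) = 0.8852 g → mol O = 0.8852 ÷ 15.999 = 0.05533 mol
Divide by the smallest (0.05533 mol): C 4.000, H 8.006, O 1.000

C4H8O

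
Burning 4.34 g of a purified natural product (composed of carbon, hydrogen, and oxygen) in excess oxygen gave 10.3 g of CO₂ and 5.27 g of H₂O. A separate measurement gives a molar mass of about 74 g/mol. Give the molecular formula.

mol C = 10.3 g CO₂ ÷ 44.009 g/mol = 0.2340 mol
mol H = 2 × 5.27 g H₂O ÷ 18.015 g/mol = 0.5851 mol
mass O = 4.34 − (2.811 + 0.5897) = 0.9392 g → mol O = 0.9392 ÷ 15.999 = 0.05870 mol
Divide by the smallest (0.05870 mol): C 3.987, H 9.967, O 1.000
Empirical formula: C4H10O
Empirical-formula mass = 74.12 g/mol; 74 ÷ 74.12 ≈ 1, so the molecular formula is C4H10O.

C4H10O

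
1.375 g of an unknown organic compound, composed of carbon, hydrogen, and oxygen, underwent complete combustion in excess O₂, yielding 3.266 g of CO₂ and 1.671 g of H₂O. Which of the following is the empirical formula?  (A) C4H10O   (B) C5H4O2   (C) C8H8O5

(A) C4H10O

mol C = 3.266 g CO₂ ÷ 44.009 g/mol = 0.074212 mol
mol H = 2 × 1.671 g H₂O ÷ 18.015 g/mol = 0.18551 mol
mass O = 1.375 − (0.89136 + 0.18700) = 0.29664 g → mol O = 0.29664 ÷ 15.999 = 0.018541 mol
Divide by the smallest (0.018541 mol): C 4.003, H 10.005, O 1.000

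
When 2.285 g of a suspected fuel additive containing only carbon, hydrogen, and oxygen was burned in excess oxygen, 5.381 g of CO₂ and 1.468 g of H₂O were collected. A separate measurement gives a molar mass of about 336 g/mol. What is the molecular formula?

mol C = 5.381 g CO₂ ÷ 44.009 g/mol = 0.12227 mol
mol H = 2 × 1.468 g H₂O ÷ 18.015 g/mol = 0.16298 mol
mass O = 2.285 − (1.4686 + 0.16428) = 0.65213 g → mol O = 0.65213 ÷ 15.999 = 0.040761 mol
Divide by the smallest (0.040761 mol): C 3.000, H 3.998, O 1.000
Empirical formula: C3H4O
Empirical-formula mass = 56.06 g/mol; 336 ÷ 56.06 ≈ 6, so the molecular formula is C18H24O6.

C18H24O6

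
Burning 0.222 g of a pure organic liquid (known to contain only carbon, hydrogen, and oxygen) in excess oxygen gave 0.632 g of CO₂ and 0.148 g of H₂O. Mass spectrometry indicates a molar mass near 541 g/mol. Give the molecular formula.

mol C = 0.632 g CO₂ ÷ 44.009 g/mol = 0.01436 mol
mol H = 2 × 0.148 g H₂O ÷ 18.015 g/mol = 0.01643 mol
mass O = 0.222 − (0.1725 + 0.01656) = 0.03295 g → mol O = 0.03295 ÷ 15.999 = 0.002060 mol
Divide by the smallest (0.002060 mol): C 6.973, H 7.978, O 1.000
Empirical formula: C7H8O
Empirical-formula mass = 108.14 g/mol; 541 ÷ 108.14 ≈ 5, so the molecular formula is C35H40O5.

C35H40O5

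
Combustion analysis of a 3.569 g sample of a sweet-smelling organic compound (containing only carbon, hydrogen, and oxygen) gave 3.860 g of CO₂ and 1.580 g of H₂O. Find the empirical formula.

C3H6O5

mol C = 3.860 g CO₂ ÷ 44.009 g/mol = 0.087709 mol
mol H = 2 × 1.580 g H₂O ÷ 18.015 g/mol = 0.17541 mol
mass O = 3.569 − (1.0535 + 0.17681) = 2.3387 g → mol O = 2.3387 ÷ 15.999 = 0.14618 mol
Divide by the smallest (0.087709 mol): C 1.000, H 2.000, O 1.667
Multiplying each by 3 gives whole numbers: C 3.00, H 6.00, O 5.00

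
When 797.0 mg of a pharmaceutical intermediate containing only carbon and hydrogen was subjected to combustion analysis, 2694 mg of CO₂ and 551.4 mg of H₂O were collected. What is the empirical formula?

CH

mol C = 2.694 g CO₂ ÷ 44.009 g/mol = 0.061215 mol
mol H = 2 × 0.5514 g H₂O ÷ 18.015 g/mol = 0.061216 mol
Divide by the smallest (0.061215 mol): C 1.000, H 1.000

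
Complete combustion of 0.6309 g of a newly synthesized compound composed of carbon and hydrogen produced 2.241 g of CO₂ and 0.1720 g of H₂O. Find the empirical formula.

C8H3

mol C = 2.241 g CO₂ ÷ 44.009 g/mol = 0.050921 mol
mol H = 2 × 0.1720 g H₂O ÷ 18.015 g/mol = 0.019095 mol
Divide by the smallest (0.019095 mol): C 2.667, H 1.000
Multiplying each by 3 gives whole numbers: C 8.00, H 3.00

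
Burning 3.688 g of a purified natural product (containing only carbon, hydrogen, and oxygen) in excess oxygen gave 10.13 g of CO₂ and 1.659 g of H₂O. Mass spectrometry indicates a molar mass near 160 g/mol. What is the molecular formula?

C10H8O2

mol C = 10.13 g CO₂ ÷ 44.009 g/mol = 0.23018 mol
mol H = 2 × 1.659 g H₂O ÷ 18.015 g/mol = 0.18418 mol
mass O = 3.688 − (2.7647 + 0.18565) = 0.73765 g → mol O = 0.73765 ÷ 15.999 = 0.046106 mol
Divide by the smallest (0.046106 mol): C 4.992, H 3.995, O 1.000
Empirical formula: C5H4O
Empirical-formula mass = 80.09 g/mol; 160 ÷ 80.09 ≈ 2, so the molecular formula is C10H8O2.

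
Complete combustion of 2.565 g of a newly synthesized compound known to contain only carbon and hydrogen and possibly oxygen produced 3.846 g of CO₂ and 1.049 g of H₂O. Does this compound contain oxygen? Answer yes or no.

mol C = 3.846 g CO₂ ÷ 44.009 g/mol = 0.087391 mol
mol H = 2 × 1.049 g H₂O ÷ 18.015 g/mol = 0.11646 mol
C and H account for only 1.1670 g of the 2.565 g sample; the remaining 1.3980 g must be oxygen.

yes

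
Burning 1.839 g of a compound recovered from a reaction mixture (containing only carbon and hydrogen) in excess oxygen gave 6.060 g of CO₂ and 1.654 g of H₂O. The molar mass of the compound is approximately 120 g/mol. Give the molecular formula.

C9H12

mol C = 6.060 g CO₂ ÷ 44.009 g/mol = 0.13770 mol
mol H = 2 × 1.654 g H₂O ÷ 18.015 g/mol = 0.18362 mol
Divide by the smallest (0.13770 mol): C 1.000, H 1.334
Multiplying each by 3 gives whole numbers: C 3.00, H 4.00
Empirical formula: C3H4
Empirical-formula mass = 40.06 g/mol; 120 ÷ 40.06 ≈ 3, so the molecular formula is C9H12.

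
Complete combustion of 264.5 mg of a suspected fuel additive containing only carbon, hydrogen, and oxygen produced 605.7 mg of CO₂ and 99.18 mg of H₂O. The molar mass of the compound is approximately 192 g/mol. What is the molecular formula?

C10H8O4

mol C = 0.6057 g CO₂ ÷ 44.009 g/mol = 0.013763 mol
mol H = 2 × 0.09918 g H₂O ÷ 18.015 g/mol = 0.011011 mol
mass O = 0.2645 − (0.16531 + 0.011099) = 0.088093 g → mol O = 0.088093 ÷ 15.999 = 0.0055061 mol
Divide by the smallest (0.0055061 mol): C 2.500, H 2.000, O 1.000
Multiplying each by 2 gives whole numbers: C 5.00, H 4.00, O 2.00
Empirical formula: C5H4O2
Empirical-formula mass = 96.08 g/mol; 192 ÷ 96.08 ≈ 2, so the molecular formula is C10H8O4.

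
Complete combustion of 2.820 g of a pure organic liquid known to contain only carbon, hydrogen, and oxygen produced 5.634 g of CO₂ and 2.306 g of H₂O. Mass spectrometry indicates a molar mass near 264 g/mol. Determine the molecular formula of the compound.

C12H24O6

mol C = 5.634 g CO₂ ÷ 44.009 g/mol = 0.12802 mol
mol H = 2 × 2.306 g H₂O ÷ 18.015 g/mol = 0.25601 mol
mass O = 2.820 − (1.5376 + 0.25806) = 1.0243 g → mol O = 1.0243 ÷ 15.999 = 0.064023 mol
Divide by the smallest (0.064023 mol): C 2.000, H 3.999, O 1.000
Empirical formula: C2H4O
Empirical-formula mass = 44.05 g/mol; 264 ÷ 44.05 ≈ 6, so the molecular formula is C12H24O6.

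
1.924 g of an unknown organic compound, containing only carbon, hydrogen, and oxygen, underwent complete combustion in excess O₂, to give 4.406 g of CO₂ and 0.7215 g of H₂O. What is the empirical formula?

C5H4O2

mol C = 4.406 g CO₂ ÷ 44.009 g/mol = 0.10012 mol
mol H = 2 × 0.7215 g H₂O ÷ 18.015 g/mol = 0.080100 mol
mass O = 1.924 − (1.2025 + 0.080741) = 0.64077 g → mol O = 0.64077 ÷ 15.999 = 0.040050 mol
Divide by the smallest (0.040050 mol): C 2.500, H 2.000, O 1.000
Multiplying each by 2 gives whole numbers: C 5.00, H 4.00, O 2.00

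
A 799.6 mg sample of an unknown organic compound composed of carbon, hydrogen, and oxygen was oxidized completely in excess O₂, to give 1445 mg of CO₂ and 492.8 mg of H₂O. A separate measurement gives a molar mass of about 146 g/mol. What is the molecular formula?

C6H10O4

mol C = 1.445 g CO₂ ÷ 44.009 g/mol = 0.032834 mol
mol H = 2 × 0.4928 g H₂O ÷ 18.015 g/mol = 0.054710 mol
mass O = 0.7996 − (0.39437 + 0.055148) = 0.35008 g → mol O = 0.35008 ÷ 15.999 = 0.021881 mol
Divide by the smallest (0.021881 mol): C 1.501, H 2.500, O 1.000
Multiplying each by 2 gives whole numbers: C 3.00, H 5.00, O 2.00
Empirical formula: C3H5O2
Empirical-formula mass = 73.07 g/mol; 146 ÷ 73.07 ≈ 2, so the molecular formula is C6H10O4.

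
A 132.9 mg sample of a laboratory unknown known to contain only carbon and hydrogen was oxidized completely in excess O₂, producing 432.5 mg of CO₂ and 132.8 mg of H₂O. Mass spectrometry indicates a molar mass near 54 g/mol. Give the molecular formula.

C4H6

mol C = 0.4325 g CO₂ ÷ 44.009 g/mol = 0.0098275 mol
mol H = 2 × 0.1328 g H₂O ÷ 18.015 g/mol = 0.014743 mol
Divide by the smallest (0.0098275 mol): C 1.000, H 1.500
Multiplying each by 2 gives whole numbers: C 2.00, H 3.00
Empirical formula: C2H3
Empirical-formula mass = 27.05 g/mol; 54 ÷ 27.05 ≈ 2, so the molecular formula is C4H6.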